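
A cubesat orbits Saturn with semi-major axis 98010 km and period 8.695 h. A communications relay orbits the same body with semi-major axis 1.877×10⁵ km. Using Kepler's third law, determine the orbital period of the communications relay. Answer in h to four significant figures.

T₂ ≈ 23.04 h

Kepler's third law: T² ∝ a³, so T₂ = T₁ (a₂/a₁)^(3/2).
a₂/a₁ = 1.915, (a₂/a₁)^(3/2) = 2.650.
T₂ = 8.695 × 2.650 = 23.04 h.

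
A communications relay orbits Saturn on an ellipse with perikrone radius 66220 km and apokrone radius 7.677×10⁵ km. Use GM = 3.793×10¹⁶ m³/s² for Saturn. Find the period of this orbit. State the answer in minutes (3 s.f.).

T ≈ 4580 minutes

Semi-major axis a = (r_p + r_a)/2 = (66220 + 7.6770×10⁵)/2 = 4.1696×10⁵ km = 4.170×10⁸ m.
By Kepler's third law T = 2π√(a³/μ) = 2π × 4.372×10⁴ = 2.747×10⁵ s.
= 4578 minutes.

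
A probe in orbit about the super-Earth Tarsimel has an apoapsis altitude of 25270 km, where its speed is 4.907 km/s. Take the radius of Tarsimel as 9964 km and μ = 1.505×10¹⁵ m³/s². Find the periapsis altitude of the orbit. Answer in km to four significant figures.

periapsis altitude ≈ 3865 km

r_a = 9964 + 25270 = 35234 km = 3.523×10⁷ m.
Specific energy ε = v²/2 − μ/r = -3.068×10⁷ J/kg, so a = −μ/(2ε) = 2.453×10⁷ m.
The apsides satisfy r_p + r_a = 2a, so the periapsis radius is 2a − r_a = 1.383×10⁷ m = 13829 km.
Periapsis altitude = 13829 − 9964 = 3864.6 km.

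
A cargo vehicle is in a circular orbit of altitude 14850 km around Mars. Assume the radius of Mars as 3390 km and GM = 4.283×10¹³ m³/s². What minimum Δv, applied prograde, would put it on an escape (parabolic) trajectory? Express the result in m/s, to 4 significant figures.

Δv ≈ 634.7 m/s

r = 3390 + 14850 = 18240 km = 1.8240×10⁷ m.
Circular speed v_c = √(μ/r) = 1532 m/s.
Escape speed v_esc = √(2μ/r) = √2 × v_c = 2167 m/s.
Δv = v_esc − v_c = 634.7 m/s.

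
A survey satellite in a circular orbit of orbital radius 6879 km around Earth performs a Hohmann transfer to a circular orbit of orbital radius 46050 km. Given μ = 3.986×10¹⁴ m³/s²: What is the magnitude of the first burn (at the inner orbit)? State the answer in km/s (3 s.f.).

r₁ = 6879 km = 6.879×10⁶ m.
r₂ = 46050 km = 4.605×10⁷ m.
Transfer ellipse a_t = (r₁ + r₂)/2 = 2.646×10⁷ m.
At r₁: circular v_c1 = √(μ/r₁) = 7612 m/s; transfer-perigee v_p = √[μ(2/r₁ − 1/a_t)] = 10040 m/s.
Δv₁ = v_p − v_c1 = 2429 m/s.
= 2.429 km/s.

Δv ≈ 2.43 km/s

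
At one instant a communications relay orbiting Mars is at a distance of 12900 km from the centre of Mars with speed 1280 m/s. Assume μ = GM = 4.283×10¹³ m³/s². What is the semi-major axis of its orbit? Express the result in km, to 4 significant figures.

r = 1.290×10⁷ m.
Specific orbital energy ε = v²/2 − μ/r = (1280)²/2 − 4.283×10¹³/1.290×10⁷ = -2.501×10⁶ J/kg.
Since ε = −μ/(2a), a = −μ/(2ε) = 8.563×10⁶ m = 8562.7 km.

a ≈ 8563 km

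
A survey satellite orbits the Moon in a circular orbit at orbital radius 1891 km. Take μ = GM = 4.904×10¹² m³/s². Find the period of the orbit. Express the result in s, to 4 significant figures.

T ≈ 7378 s

r = 1891 km = 1.891×10⁶ m.
Kepler's third law: T = 2π√(r³/μ) = 2π√((1.891×10⁶)³ / 4.904×10¹²).
r³/μ = 1.379×10⁶ s², so T = 2π × 1.174×10³ = 7.378×10³ s.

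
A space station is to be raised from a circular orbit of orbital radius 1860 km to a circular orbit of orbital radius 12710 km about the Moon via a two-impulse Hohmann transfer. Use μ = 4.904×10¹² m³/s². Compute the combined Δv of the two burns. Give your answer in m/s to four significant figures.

r₁ = 1860 km = 1.860×10⁶ m.
r₂ = 12710 km = 1.271×10⁷ m.
Transfer ellipse a_t = (r₁ + r₂)/2 = 7.285×10⁶ m.
At r₁: circular v_c1 = √(μ/r₁) = 1624 m/s; transfer-perilune v_p = √[μ(2/r₁ − 1/a_t)] = 2145 m/s.
Δv₁ = v_p − v_c1 = 521.0 m/s.
At r₂: circular v_c2 = √(μ/r₂) = 621.2 m/s; transfer-apolune v_a = √[μ(2/r₂ − 1/a_t)] = 313.9 m/s.
Δv₂ = v_c2 − v_a = 307.3 m/s.
Total Δv = Δv₁ + Δv₂ = 828.3 m/s.

Δv_total ≈ 828.3 m/s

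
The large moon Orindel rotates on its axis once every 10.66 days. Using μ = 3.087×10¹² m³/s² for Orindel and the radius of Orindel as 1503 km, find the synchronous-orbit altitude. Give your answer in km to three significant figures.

T = 10.66 days = 9.210×10⁵ s.
A synchronous orbit has period T, so by Kepler's third law a = (μT²/4π²)^(1/3).
μT²/4π² = 3.087×10¹² × (9.210×10⁵)² / 39.48 = 6.633×10²² m³.
a = 4.048×10⁷ m = 40480 km.
Altitude h = a − R = 40480 − 1503 = 38977 km.

h_sync ≈ 39000 km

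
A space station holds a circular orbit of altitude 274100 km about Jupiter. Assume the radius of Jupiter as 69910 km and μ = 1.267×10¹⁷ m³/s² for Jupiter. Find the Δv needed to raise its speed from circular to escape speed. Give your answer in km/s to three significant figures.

r = 69910 + 274100 = 344010 km = 3.4401×10⁸ m.
Circular speed v_c = √(μ/r) = 19190 m/s.
Escape speed v_esc = √(2μ/r) = √2 × v_c = 27140 m/s.
Δv = v_esc − v_c = 7949 m/s = 7.949 km/s.

Δv ≈ 7.95 km/s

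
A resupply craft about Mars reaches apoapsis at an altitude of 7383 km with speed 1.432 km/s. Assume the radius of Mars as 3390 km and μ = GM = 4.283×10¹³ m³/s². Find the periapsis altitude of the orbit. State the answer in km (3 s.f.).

periapsis altitude ≈ 354 km

r_a = 3390 + 7383 = 10773 km = 1.077×10⁷ m.
Specific energy ε = v²/2 − μ/r = -2.950×10⁶ J/kg, so a = −μ/(2ε) = 7.258×10⁶ m.
The apsides satisfy r_p + r_a = 2a, so the periapsis radius is 2a − r_a = 3.744×10⁶ m = 3743.8 km.
Periapsis altitude = 3743.8 − 3390 = 353.83 km.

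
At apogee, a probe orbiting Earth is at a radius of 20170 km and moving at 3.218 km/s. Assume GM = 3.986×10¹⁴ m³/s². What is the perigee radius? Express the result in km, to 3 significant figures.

r_a = 2.017×10⁷ m.
Specific energy ε = v²/2 − μ/r = -1.458×10⁷ J/kg, so a = −μ/(2ε) = 1.367×10⁷ m.
The apsides satisfy r_p + r_a = 2a, so the perigee radius is 2a − r_a = 7.161×10⁶ m = 7160.8 km.

perigee radius ≈ 7160 km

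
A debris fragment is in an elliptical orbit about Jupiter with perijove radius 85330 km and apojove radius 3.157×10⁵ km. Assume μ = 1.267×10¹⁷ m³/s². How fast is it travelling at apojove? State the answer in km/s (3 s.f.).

Semi-major axis a = (r_p + r_a)/2 = 2.0052×10⁵ km = 2.005×10⁸ m.
Vis-viva: v² = μ(2/r − 1/a) = 1.267×10¹⁷ × (6.335×10⁻⁹ − 4.987×10⁻⁹) = 1.708×10⁸ m²/s².
v = 13070 m/s = 13.07 km/s.

v ≈ 13.1 km/s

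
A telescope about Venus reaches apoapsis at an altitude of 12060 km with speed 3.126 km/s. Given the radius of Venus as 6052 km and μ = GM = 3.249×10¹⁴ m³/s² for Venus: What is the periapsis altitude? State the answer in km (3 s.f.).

r_a = 6052 + 12060 = 18112 km = 1.811×10⁷ m.
Specific energy ε = v²/2 − μ/r = -1.305×10⁷ J/kg, so a = −μ/(2ε) = 1.245×10⁷ m.
The apsides satisfy r_p + r_a = 2a, so the periapsis radius is 2a − r_a = 6.780×10⁶ m = 6779.9 km.
Periapsis altitude = 6779.9 − 6052 = 727.89 km.

periapsis altitude ≈ 728 km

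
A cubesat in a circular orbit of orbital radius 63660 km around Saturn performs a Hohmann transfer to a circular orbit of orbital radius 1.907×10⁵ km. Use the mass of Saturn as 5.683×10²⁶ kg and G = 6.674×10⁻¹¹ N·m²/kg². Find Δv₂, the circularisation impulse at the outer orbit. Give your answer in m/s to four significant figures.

Δv ≈ 4125 m/s

μ = GM = 6.674×10⁻¹¹ × 5.683×10²⁶ = 3.793×10¹⁶ m³/s².
r₁ = 63660 km = 6.366×10⁷ m.
r₂ = 1.907×10⁵ km = 1.907×10⁸ m.
Transfer ellipse a_t = (r₁ + r₂)/2 = 1.272×10⁸ m.
At r₁: circular v_c1 = √(μ/r₁) = 24410 m/s; transfer-perikrone v_p = √[μ(2/r₁ − 1/a_t)] = 29890 m/s.
At r₂: circular v_c2 = √(μ/r₂) = 14100 m/s; transfer-apokrone v_a = √[μ(2/r₂ − 1/a_t)] = 9978 m/s.
Δv₂ = v_c2 − v_a = 4125 m/s.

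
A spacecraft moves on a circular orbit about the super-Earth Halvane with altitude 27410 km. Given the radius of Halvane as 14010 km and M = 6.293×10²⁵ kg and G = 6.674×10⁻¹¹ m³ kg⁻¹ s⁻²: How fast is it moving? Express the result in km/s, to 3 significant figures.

v ≈ 10.1 km/s

μ = GM = 6.674×10⁻¹¹ × 6.293×10²⁵ = 4.200×10¹⁵ m³/s².
r = 14010 + 27410 = 41420 km = 4.1420×10⁷ m.
For a circular orbit v = √(μ/r) = √(4.200×10¹⁵ / 4.142×10⁷) = √(1.014×10⁸) = 10070 m/s.
That is 10.07 km/s.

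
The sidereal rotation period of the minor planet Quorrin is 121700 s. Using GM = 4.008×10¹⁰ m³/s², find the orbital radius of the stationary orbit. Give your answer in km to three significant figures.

r_sync ≈ 2470 km

A synchronous orbit has period T, so by Kepler's third law a = (μT²/4π²)^(1/3).
μT²/4π² = 4.008×10¹⁰ × (1.217×10⁵)² / 39.48 = 1.504×10¹⁹ m³.
a = 2.468×10⁶ m = 2468.2 km.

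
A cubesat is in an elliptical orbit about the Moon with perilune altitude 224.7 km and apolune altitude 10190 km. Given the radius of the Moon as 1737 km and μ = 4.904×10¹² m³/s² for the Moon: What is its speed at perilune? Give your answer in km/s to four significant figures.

r_p = 1737 + 224.7 = 1961.7 km = 1.9617×10⁶ m.
r_a = 1737 + 10190 = 11927 km = 1.1927×10⁷ m.
Semi-major axis a = (r_p + r_a)/2 = 6944.4 km = 6.944×10⁶ m.
Vis-viva: v² = μ(2/r − 1/a) = 4.904×10¹² × (1.020×10⁻⁶ − 1.440×10⁻⁷) = 4.294×10⁶ m²/s².
v = 2072 m/s = 2.072 km/s.

v ≈ 2.072 km/s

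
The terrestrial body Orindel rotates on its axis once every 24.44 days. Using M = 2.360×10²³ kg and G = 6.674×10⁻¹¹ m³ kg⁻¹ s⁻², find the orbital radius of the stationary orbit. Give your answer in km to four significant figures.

r_sync ≈ 1.212×10⁵ km

μ = GM = 6.674×10⁻¹¹ × 2.360×10²³ = 1.575×10¹³ m³/s².
T = 24.44 days = 2.112×10⁶ s.
A synchronous orbit has period T, so by Kepler's third law a = (μT²/4π²)^(1/3).
μT²/4π² = 1.575×10¹³ × (2.112×10⁶)² / 39.48 = 1.779×10²⁴ m³.
a = 1.212×10⁸ m = 1.2117×10⁵ km.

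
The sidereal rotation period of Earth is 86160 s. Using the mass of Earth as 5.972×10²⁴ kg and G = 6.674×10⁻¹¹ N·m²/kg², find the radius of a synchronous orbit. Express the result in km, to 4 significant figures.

r_sync ≈ 42160 km

μ = GM = 6.674×10⁻¹¹ × 5.972×10²⁴ = 3.986×10¹⁴ m³/s².
A synchronous orbit has period T, so by Kepler's third law a = (μT²/4π²)^(1/3).
μT²/4π² = 3.986×10¹⁴ × (8.616×10⁴)² / 39.48 = 7.495×10²² m³.
a = 4.216×10⁷ m = 42162 km.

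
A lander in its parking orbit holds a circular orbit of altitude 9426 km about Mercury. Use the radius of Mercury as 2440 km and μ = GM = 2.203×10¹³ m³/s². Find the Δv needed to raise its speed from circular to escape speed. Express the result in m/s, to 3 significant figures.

r = 2440 + 9426 = 11866 km = 1.1866×10⁷ m.
Circular speed v_c = √(μ/r) = 1363 m/s.
Escape speed v_esc = √(2μ/r) = √2 × v_c = 1927 m/s.
Δv = v_esc − v_c = 564.4 m/s.

Δv ≈ 564 m/s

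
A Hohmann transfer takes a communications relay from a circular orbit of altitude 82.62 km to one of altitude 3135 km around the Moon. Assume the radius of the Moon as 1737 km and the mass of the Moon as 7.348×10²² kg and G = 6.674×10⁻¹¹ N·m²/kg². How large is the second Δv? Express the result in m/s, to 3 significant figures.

μ = GM = 6.674×10⁻¹¹ × 7.348×10²² = 4.904×10¹² m³/s².
r₁ = 1737 + 82.62 = 1819.6 km = 1.8196×10⁶ m.
r₂ = 1737 + 3135 = 4872.0 km = 4.8720×10⁶ m.
Transfer ellipse a_t = (r₁ + r₂)/2 = 3.346×10⁶ m.
At r₁: circular v_c1 = √(μ/r₁) = 1642 m/s; transfer-perilune v_p = √[μ(2/r₁ − 1/a_t)] = 1981 m/s.
At r₂: circular v_c2 = √(μ/r₂) = 1003 m/s; transfer-apolune v_a = √[μ(2/r₂ − 1/a_t)] = 739.9 m/s.
Δv₂ = v_c2 − v_a = 263.4 m/s.

Δv ≈ 263 m/s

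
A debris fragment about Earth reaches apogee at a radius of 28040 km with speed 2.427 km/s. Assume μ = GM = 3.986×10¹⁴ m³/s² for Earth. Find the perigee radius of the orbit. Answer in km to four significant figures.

r_a = 2.804×10⁷ m.
Specific energy ε = v²/2 − μ/r = -1.127×10⁷ J/kg, so a = −μ/(2ε) = 1.768×10⁷ m.
The apsides satisfy r_p + r_a = 2a, so the perigee radius is 2a − r_a = 7.327×10⁶ m = 7327.5 km.

perigee radius ≈ 7327 km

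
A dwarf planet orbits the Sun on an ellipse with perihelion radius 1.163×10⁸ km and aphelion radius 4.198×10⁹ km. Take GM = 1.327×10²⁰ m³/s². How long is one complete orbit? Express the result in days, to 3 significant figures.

Semi-major axis a = (r_p + r_a)/2 = (1.1630×10⁸ + 4.1980×10⁹)/2 = 2.1572×10⁹ km = 2.157×10¹² m.
By Kepler's third law T = 2π√(a³/μ) = 2π × 2.750×10⁸ = 1.728×10⁹ s.
= 20000 days.

T ≈ 20000 days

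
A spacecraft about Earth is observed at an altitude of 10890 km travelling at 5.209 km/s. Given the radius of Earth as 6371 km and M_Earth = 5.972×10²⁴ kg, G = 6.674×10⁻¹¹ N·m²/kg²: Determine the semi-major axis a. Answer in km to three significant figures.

μ = GM = 6.674×10⁻¹¹ × 5.972×10²⁴ = 3.986×10¹⁴ m³/s².
r = 6371 + 10890 = 17261 km = 1.726×10⁷ m.
Specific orbital energy ε = v²/2 − μ/r = (5209)²/2 − 3.986×10¹⁴/1.726×10⁷ = -9.524×10⁶ J/kg.
Since ε = −μ/(2a), a = −μ/(2ε) = 2.092×10⁷ m = 20925 km.

a ≈ 20900 km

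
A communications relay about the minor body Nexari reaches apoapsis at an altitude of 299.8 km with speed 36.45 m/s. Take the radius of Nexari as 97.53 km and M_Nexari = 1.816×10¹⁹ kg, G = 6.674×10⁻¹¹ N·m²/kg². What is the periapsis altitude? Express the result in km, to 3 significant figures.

periapsis altitude ≈ 13.1 km

μ = GM = 6.674×10⁻¹¹ × 1.816×10¹⁹ = 1.212×10⁹ m³/s².
r_a = 97.53 + 299.8 = 397.33 km = 3.973×10⁵ m.
Specific energy ε = v²/2 − μ/r = -2.386×10³ J/kg, so a = −μ/(2ε) = 2.540×10⁵ m.
The apsides satisfy r_p + r_a = 2a, so the periapsis radius is 2a − r_a = 1.106×10⁵ m = 110.62 km.
Periapsis altitude = 110.62 − 97.53 = 13.091 km.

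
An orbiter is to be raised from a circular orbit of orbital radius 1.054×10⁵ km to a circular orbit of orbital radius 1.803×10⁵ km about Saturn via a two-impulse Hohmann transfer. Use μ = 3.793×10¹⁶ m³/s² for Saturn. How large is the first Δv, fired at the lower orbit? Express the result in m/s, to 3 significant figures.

Δv ≈ 2340 m/s

r₁ = 1.054×10⁵ km = 1.054×10⁸ m.
r₂ = 1.803×10⁵ km = 1.803×10⁸ m.
Transfer ellipse a_t = (r₁ + r₂)/2 = 1.428×10⁸ m.
At r₁: circular v_c1 = √(μ/r₁) = 18970 m/s; transfer-perikrone v_p = √[μ(2/r₁ − 1/a_t)] = 21310 m/s.
Δv₁ = v_p − v_c1 = 2342 m/s.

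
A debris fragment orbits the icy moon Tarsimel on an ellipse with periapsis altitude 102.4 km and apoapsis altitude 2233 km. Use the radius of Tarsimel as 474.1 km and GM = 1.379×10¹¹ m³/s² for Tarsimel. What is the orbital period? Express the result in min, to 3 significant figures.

r_p = 474.1 + 102.4 = 576.50 km = 5.7650×10⁵ m.
r_a = 474.1 + 2233 = 2707.1 km = 2.7071×10⁶ m.
Semi-major axis a = (r_p + r_a)/2 = (576.50 + 2707.1)/2 = 1641.8 km = 1.642×10⁶ m.
By Kepler's third law T = 2π√(a³/μ) = 2π × 5.665×10³ = 3.559×10⁴ s.
= 593.2 min.

T ≈ 593 min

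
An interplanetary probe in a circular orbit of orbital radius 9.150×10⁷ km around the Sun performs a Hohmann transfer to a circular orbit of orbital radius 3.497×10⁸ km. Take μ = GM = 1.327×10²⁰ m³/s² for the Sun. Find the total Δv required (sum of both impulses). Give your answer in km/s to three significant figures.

r₁ = 9.150×10⁷ km = 9.150×10¹⁰ m.
r₂ = 3.497×10⁸ km = 3.497×10¹¹ m.
Transfer ellipse a_t = (r₁ + r₂)/2 = 2.206×10¹¹ m.
At r₁: circular v_c1 = √(μ/r₁) = 38080 m/s; transfer-perihelion v_p = √[μ(2/r₁ − 1/a_t)] = 47950 m/s.
Δv₁ = v_p − v_c1 = 9865 m/s.
At r₂: circular v_c2 = √(μ/r₂) = 19480 m/s; transfer-aphelion v_a = √[μ(2/r₂ − 1/a_t)] = 12550 m/s.
Δv₂ = v_c2 − v_a = 6934 m/s.
Total Δv = Δv₁ + Δv₂ = 16800 m/s = 16.80 km/s.

Δv_total ≈ 16.8 km/s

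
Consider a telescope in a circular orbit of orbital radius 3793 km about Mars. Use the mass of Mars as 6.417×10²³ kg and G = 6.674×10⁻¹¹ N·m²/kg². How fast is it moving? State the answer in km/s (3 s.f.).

μ = GM = 6.674×10⁻¹¹ × 6.417×10²³ = 4.283×10¹³ m³/s².
r = 3793 km = 3.793×10⁶ m.
For a circular orbit v = √(μ/r) = √(4.283×10¹³ / 3.793×10⁶) = √(1.129×10⁷) = 3360 m/s.
That is 3.360 km/s.

v ≈ 3.36 km/s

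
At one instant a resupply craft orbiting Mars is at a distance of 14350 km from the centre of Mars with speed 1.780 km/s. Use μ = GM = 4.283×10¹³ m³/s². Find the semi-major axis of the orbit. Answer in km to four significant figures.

a ≈ 15290 km

r = 1.435×10⁷ m.
Vis-viva rearranged: 1/a = 2/r − v²/μ = 1.394×10⁻⁷ − 7.398×10⁻⁸ = 6.540×10⁻⁸ m⁻¹.
a = 1.529×10⁷ m = 15291 km.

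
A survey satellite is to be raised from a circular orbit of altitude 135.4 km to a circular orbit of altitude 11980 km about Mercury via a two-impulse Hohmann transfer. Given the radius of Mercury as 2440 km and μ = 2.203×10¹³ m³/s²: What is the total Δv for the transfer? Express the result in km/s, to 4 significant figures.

Δv_total ≈ 1.441 km/s

r₁ = 2440 + 135.4 = 2575.4 km = 2.5754×10⁶ m.
r₂ = 2440 + 11980 = 14420 km = 1.4420×10⁷ m.
Transfer ellipse a_t = (r₁ + r₂)/2 = 8.498×10⁶ m.
At r₁: circular v_c1 = √(μ/r₁) = 2925 m/s; transfer-periherm v_p = √[μ(2/r₁ − 1/a_t)] = 3810 m/s.
Δv₁ = v_p − v_c1 = 885.2 m/s.
At r₂: circular v_c2 = √(μ/r₂) = 1236 m/s; transfer-apoherm v_a = √[μ(2/r₂ − 1/a_t)] = 680.5 m/s.
Δv₂ = v_c2 − v_a = 555.6 m/s.
Total Δv = Δv₁ + Δv₂ = 1441 m/s = 1.441 km/s.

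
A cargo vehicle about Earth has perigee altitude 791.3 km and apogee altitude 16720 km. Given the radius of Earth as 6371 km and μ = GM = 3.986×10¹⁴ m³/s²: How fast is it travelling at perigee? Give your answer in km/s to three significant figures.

v ≈ 9.22 km/s

r_p = 6371 + 791.3 = 7162.3 km = 7.1623×10⁶ m.
r_a = 6371 + 16720 = 23091 km = 2.3091×10⁷ m.
Semi-major axis a = (r_p + r_a)/2 = 15127 km = 1.513×10⁷ m.
Vis-viva: v² = μ(2/r − 1/a) = 3.986×10¹⁴ × (2.792×10⁻⁷ − 6.611×10⁻⁸) = 8.495×10⁷ m²/s².
v = 9217 m/s = 9.217 km/s.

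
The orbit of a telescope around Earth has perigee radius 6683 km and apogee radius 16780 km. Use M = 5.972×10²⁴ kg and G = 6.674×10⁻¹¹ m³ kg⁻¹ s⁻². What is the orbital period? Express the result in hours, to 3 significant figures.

T ≈ 3.51 hours

μ = GM = 6.674×10⁻¹¹ × 5.972×10²⁴ = 3.986×10¹⁴ m³/s².
Semi-major axis a = (r_p + r_a)/2 = (6683.0 + 16780)/2 = 11732 km = 1.173×10⁷ m.
By Kepler's third law T = 2π√(a³/μ) = 2π × 2.013×10³ = 1.265×10⁴ s.
= 3.513 hours.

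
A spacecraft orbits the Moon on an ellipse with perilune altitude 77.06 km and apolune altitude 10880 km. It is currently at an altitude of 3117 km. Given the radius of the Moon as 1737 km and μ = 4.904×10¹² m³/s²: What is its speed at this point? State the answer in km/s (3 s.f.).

r_p = 1737 + 77.06 = 1814.1 km = 1.8141×10⁶ m.
r_a = 1737 + 10880 = 12617 km = 1.2617×10⁷ m.
r = 1737 + 3117 = 4854.0 km = 4.854×10⁶ m.
Semi-major axis a = (r_p + r_a)/2 = 7215.5 km = 7.216×10⁶ m.
Vis-viva: v² = μ(2/r − 1/a) = 4.904×10¹² × (4.120×10⁻⁷ − 1.386×10⁻⁷) = 1.341×10⁶ m²/s².
v = 1158 m/s = 1.158 km/s.

v ≈ 1.16 km/s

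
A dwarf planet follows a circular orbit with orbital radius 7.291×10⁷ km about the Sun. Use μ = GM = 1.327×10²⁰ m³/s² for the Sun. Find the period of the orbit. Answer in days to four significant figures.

r = 7.291×10⁷ km = 7.291×10¹⁰ m.
Kepler's third law: T = 2π√(r³/μ) = 2π√((7.291×10¹⁰)³ / 1.327×10²⁰).
r³/μ = 2.921×10¹² s², so T = 2π × 1.709×10⁶ = 1.074×10⁷ s.
Converting: 1.074×10⁷ s ÷ 86400 = 124.3 days.

T ≈ 124.3 days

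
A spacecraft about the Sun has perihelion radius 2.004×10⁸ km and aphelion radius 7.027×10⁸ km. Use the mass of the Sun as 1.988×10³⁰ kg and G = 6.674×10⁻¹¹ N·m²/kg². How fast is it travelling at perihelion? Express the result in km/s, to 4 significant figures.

v ≈ 32.10 km/s

μ = GM = 6.674×10⁻¹¹ × 1.988×10³⁰ = 1.327×10²⁰ m³/s².
Semi-major axis a = (r_p + r_a)/2 = 4.5155×10⁸ km = 4.516×10¹¹ m.
Vis-viva: v² = μ(2/r − 1/a) = 1.327×10²⁰ × (9.980×10⁻¹² − 2.215×10⁻¹²) = 1.030×10⁹ m²/s².
v = 32100 m/s = 32.10 km/s.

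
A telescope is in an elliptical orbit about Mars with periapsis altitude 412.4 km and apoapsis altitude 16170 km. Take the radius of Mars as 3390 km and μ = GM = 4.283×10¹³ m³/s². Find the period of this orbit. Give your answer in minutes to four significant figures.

r_p = 3390 + 412.4 = 3802.4 km = 3.8024×10⁶ m.
r_a = 3390 + 16170 = 19560 km = 1.9560×10⁷ m.
Semi-major axis a = (r_p + r_a)/2 = (3802.4 + 19560)/2 = 11681 km = 1.168×10⁷ m.
By Kepler's third law T = 2π√(a³/μ) = 2π × 6.100×10³ = 3.833×10⁴ s.
= 638.8 minutes.

T ≈ 638.8 minutes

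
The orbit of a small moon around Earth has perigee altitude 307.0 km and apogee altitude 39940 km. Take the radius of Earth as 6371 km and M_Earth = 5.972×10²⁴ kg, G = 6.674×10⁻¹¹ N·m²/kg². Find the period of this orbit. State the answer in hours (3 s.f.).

μ = GM = 6.674×10⁻¹¹ × 5.972×10²⁴ = 3.986×10¹⁴ m³/s².
r_p = 6371 + 307.0 = 6678.0 km = 6.6780×10⁶ m.
r_a = 6371 + 39940 = 46311 km = 4.6311×10⁷ m.
Semi-major axis a = (r_p + r_a)/2 = (6678.0 + 46311)/2 = 26494 km = 2.649×10⁷ m.
By Kepler's third law T = 2π√(a³/μ) = 2π × 6.831×10³ = 4.292×10⁴ s.
= 11.92 hours.

T ≈ 11.9 hours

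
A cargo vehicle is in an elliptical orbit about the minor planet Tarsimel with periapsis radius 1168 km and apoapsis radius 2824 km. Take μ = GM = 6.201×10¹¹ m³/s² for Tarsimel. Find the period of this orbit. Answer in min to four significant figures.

T ≈ 375.0 min

Semi-major axis a = (r_p + r_a)/2 = (1168.0 + 2824.0)/2 = 1996.0 km = 1.996×10⁶ m.
By Kepler's third law T = 2π√(a³/μ) = 2π × 3.581×10³ = 2.250×10⁴ s.
= 375.0 min.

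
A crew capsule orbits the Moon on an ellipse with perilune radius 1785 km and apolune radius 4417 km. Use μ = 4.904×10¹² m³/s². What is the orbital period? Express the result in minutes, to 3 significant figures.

Semi-major axis a = (r_p + r_a)/2 = (1785.0 + 4417.0)/2 = 3101.0 km = 3.101×10⁶ m.
By Kepler's third law T = 2π√(a³/μ) = 2π × 2.466×10³ = 1.549×10⁴ s.
= 258.2 minutes.

T ≈ 258 minutes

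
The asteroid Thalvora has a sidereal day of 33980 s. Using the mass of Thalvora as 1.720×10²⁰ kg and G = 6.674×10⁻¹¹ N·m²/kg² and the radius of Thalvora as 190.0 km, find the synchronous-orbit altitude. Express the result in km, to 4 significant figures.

h_sync ≈ 505.0 km

μ = GM = 6.674×10⁻¹¹ × 1.720×10²⁰ = 1.148×10¹⁰ m³/s².
A synchronous orbit has period T, so by Kepler's third law a = (μT²/4π²)^(1/3).
μT²/4π² = 1.148×10¹⁰ × (3.398×10⁴)² / 39.48 = 3.357×10¹⁷ m³.
a = 6.950×10⁵ m = 695.03 km.
Altitude h = a − R = 695.03 − 190.0 = 505.03 km.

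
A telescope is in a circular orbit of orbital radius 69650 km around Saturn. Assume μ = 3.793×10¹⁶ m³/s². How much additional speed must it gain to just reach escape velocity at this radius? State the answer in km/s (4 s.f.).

r = 69650 km = 6.965×10⁷ m.
Circular speed v_c = √(μ/r) = 23340 m/s.
Escape speed v_esc = √(2μ/r) = √2 × v_c = 33000 m/s.
Δv = v_esc − v_c = 9666 m/s = 9.666 km/s.

Δv ≈ 9.666 km/s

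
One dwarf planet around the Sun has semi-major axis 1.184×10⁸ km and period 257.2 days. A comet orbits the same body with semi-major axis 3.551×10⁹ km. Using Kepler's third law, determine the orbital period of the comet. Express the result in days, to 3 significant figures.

Kepler's third law: T² ∝ a³, so T₂ = T₁ (a₂/a₁)^(3/2).
a₂/a₁ = 29.99, (a₂/a₁)^(3/2) = 164.2.
T₂ = 257.2 × 164.2 = 42240 days.

T₂ ≈ 42200 days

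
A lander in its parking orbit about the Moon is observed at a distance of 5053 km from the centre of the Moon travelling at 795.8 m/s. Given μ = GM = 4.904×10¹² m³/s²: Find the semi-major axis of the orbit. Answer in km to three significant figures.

a ≈ 3750 km

r = 5.053×10⁶ m.
Vis-viva rearranged: 1/a = 2/r − v²/μ = 3.958×10⁻⁷ − 1.291×10⁻⁷ = 2.667×10⁻⁷ m⁻¹.
a = 3.750×10⁶ m = 3750.0 km.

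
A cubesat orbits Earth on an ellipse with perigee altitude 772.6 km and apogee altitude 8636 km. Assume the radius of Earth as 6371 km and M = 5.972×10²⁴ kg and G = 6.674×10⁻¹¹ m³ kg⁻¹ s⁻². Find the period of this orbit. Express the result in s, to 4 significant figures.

T ≈ 11600 s

μ = GM = 6.674×10⁻¹¹ × 5.972×10²⁴ = 3.986×10¹⁴ m³/s².
r_p = 6371 + 772.6 = 7143.6 km = 7.1436×10⁶ m.
r_a = 6371 + 8636 = 15007 km = 1.5007×10⁷ m.
Semi-major axis a = (r_p + r_a)/2 = (7143.6 + 15007)/2 = 11075 km = 1.108×10⁷ m.
By Kepler's third law T = 2π√(a³/μ) = 2π × 1.846×10³ = 1.160×10⁴ s.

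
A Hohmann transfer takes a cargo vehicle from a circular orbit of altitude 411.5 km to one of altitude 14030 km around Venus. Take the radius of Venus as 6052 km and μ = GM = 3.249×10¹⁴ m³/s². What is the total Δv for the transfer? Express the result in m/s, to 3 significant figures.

r₁ = 6052 + 411.5 = 6463.5 km = 6.4635×10⁶ m.
r₂ = 6052 + 14030 = 20082 km = 2.0082×10⁷ m.
Transfer ellipse a_t = (r₁ + r₂)/2 = 1.327×10⁷ m.
At r₁: circular v_c1 = √(μ/r₁) = 7090 m/s; transfer-periapsis v_p = √[μ(2/r₁ − 1/a_t)] = 8721 m/s.
Δv₁ = v_p − v_c1 = 1631 m/s.
At r₂: circular v_c2 = √(μ/r₂) = 4022 m/s; transfer-apoapsis v_a = √[μ(2/r₂ − 1/a_t)] = 2807 m/s.
Δv₂ = v_c2 − v_a = 1215 m/s.
Total Δv = Δv₁ + Δv₂ = 2846 m/s.

Δv_total ≈ 2850 m/s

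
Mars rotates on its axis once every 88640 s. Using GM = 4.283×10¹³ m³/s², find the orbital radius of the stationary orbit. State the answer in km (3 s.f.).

r_sync ≈ 20400 km

A synchronous orbit has period T, so by Kepler's third law a = (μT²/4π²)^(1/3).
μT²/4π² = 4.283×10¹³ × (8.864×10⁴)² / 39.48 = 8.524×10²¹ m³.
a = 2.043×10⁷ m = 20428 km.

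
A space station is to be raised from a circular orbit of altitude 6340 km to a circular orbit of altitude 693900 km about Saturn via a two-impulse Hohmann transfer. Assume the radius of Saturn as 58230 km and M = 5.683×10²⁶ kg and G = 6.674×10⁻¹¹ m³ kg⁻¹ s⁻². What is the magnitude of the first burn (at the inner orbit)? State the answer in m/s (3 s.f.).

Δv ≈ 8660 m/s

μ = GM = 6.674×10⁻¹¹ × 5.683×10²⁶ = 3.793×10¹⁶ m³/s².
r₁ = 58230 + 6340 = 64570 km = 6.4570×10⁷ m.
r₂ = 58230 + 693900 = 752130 km = 7.5213×10⁸ m.
Transfer ellipse a_t = (r₁ + r₂)/2 = 4.084×10⁸ m.
At r₁: circular v_c1 = √(μ/r₁) = 24240 m/s; transfer-perikrone v_p = √[μ(2/r₁ − 1/a_t)] = 32890 m/s.
Δv₁ = v_p − v_c1 = 8656 m/s.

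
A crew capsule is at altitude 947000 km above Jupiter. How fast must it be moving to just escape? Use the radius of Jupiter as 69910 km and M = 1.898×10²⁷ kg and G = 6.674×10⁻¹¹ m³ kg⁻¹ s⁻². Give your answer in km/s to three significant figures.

μ = GM = 6.674×10⁻¹¹ × 1.898×10²⁷ = 1.267×10¹⁷ m³/s².
r = 69910 + 947000 = 1016900 km = 1.0169×10⁹ m.
Escape speed v_esc = √(2μ/r) = √(2 × 1.267×10¹⁷ / 1.017×10⁹) = √(2.491×10⁸) = 15780 m/s.
= 15.78 km/s.

v_esc ≈ 15.8 km/s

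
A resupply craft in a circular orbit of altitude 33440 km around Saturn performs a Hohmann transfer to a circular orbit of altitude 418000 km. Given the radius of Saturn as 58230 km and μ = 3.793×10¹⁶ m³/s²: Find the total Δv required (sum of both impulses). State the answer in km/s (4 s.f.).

Δv_total ≈ 9.855 km/s

r₁ = 58230 + 33440 = 91670 km = 9.1670×10⁷ m.
r₂ = 58230 + 418000 = 476230 km = 4.7623×10⁸ m.
Transfer ellipse a_t = (r₁ + r₂)/2 = 2.840×10⁸ m.
At r₁: circular v_c1 = √(μ/r₁) = 20340 m/s; transfer-perikrone v_p = √[μ(2/r₁ − 1/a_t)] = 26340 m/s.
Δv₁ = v_p − v_c1 = 6002 m/s.
At r₂: circular v_c2 = √(μ/r₂) = 8924 m/s; transfer-apokrone v_a = √[μ(2/r₂ − 1/a_t)] = 5071 m/s.
Δv₂ = v_c2 − v_a = 3854 m/s.
Total Δv = Δv₁ + Δv₂ = 9855 m/s = 9.855 km/s.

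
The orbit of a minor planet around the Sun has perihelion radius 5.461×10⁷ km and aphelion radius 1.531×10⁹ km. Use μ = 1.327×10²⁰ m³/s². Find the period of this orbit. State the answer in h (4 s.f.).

T ≈ 107000 h

Semi-major axis a = (r_p + r_a)/2 = (5.4610×10⁷ + 1.5310×10⁹)/2 = 7.9280×10⁸ km = 7.928×10¹¹ m.
By Kepler's third law T = 2π√(a³/μ) = 2π × 6.128×10⁷ = 3.850×10⁸ s.
= 1.070×10⁵ h.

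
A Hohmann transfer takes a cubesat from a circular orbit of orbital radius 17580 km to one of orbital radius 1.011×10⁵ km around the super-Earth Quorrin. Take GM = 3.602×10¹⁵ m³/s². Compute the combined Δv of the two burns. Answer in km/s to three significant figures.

Δv_total ≈ 7.09 km/s

r₁ = 17580 km = 1.758×10⁷ m.
r₂ = 1.011×10⁵ km = 1.011×10⁸ m.
Transfer ellipse a_t = (r₁ + r₂)/2 = 5.934×10⁷ m.
At r₁: circular v_c1 = √(μ/r₁) = 14310 m/s; transfer-periapsis v_p = √[μ(2/r₁ − 1/a_t)] = 18680 m/s.
Δv₁ = v_p − v_c1 = 4370 m/s.
At r₂: circular v_c2 = √(μ/r₂) = 5969 m/s; transfer-apoapsis v_a = √[μ(2/r₂ − 1/a_t)] = 3249 m/s.
Δv₂ = v_c2 − v_a = 2720 m/s.
Total Δv = Δv₁ + Δv₂ = 7090 m/s = 7.090 km/s.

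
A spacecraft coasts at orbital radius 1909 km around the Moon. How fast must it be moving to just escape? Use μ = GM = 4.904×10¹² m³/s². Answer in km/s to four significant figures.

r = 1909 km = 1.909×10⁶ m.
Escape speed v_esc = √(2μ/r) = √(2 × 4.904×10¹² / 1.909×10⁶) = √(5.138×10⁶) = 2267 m/s.
= 2.267 km/s.

v_esc ≈ 2.267 km/s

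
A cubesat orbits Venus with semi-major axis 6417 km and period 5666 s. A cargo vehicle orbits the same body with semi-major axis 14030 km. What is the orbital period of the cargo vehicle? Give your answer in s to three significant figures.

T₂ ≈ 18300 s

Kepler's third law: T² ∝ a³, so T₂ = T₁ (a₂/a₁)^(3/2).
a₂/a₁ = 2.186, (a₂/a₁)^(3/2) = 3.233.
T₂ = 5666 × 3.233 = 18320 s.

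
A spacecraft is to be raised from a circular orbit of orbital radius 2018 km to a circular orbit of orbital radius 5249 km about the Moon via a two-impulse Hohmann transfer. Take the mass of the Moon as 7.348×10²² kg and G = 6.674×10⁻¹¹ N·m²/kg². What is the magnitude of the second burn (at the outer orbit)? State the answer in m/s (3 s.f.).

Δv ≈ 246 m/s

μ = GM = 6.674×10⁻¹¹ × 7.348×10²² = 4.904×10¹² m³/s².
r₁ = 2018 km = 2.018×10⁶ m.
r₂ = 5249 km = 5.249×10⁶ m.
Transfer ellipse a_t = (r₁ + r₂)/2 = 3.634×10⁶ m.
At r₁: circular v_c1 = √(μ/r₁) = 1559 m/s; transfer-perilune v_p = √[μ(2/r₁ − 1/a_t)] = 1874 m/s.
At r₂: circular v_c2 = √(μ/r₂) = 966.6 m/s; transfer-apolune v_a = √[μ(2/r₂ − 1/a_t)] = 720.3 m/s.
Δv₂ = v_c2 − v_a = 246.2 m/s.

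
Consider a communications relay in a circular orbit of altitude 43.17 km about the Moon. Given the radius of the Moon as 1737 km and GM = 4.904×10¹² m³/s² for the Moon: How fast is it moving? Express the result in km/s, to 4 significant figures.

r = 1737 + 43.17 = 1780.2 km = 1.7802×10⁶ m.
For a circular orbit v = √(μ/r) = √(4.904×10¹² / 1.780×10⁶) = √(2.755×10⁶) = 1660 m/s.
That is 1.660 km/s.

v ≈ 1.660 km/s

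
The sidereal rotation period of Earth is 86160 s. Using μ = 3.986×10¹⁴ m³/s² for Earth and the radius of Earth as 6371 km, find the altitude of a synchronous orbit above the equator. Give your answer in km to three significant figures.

h_sync ≈ 35800 km

A synchronous orbit has period T, so by Kepler's third law a = (μT²/4π²)^(1/3).
μT²/4π² = 3.986×10¹⁴ × (8.616×10⁴)² / 39.48 = 7.495×10²² m³.
a = 4.216×10⁷ m = 42163 km.
Altitude h = a − R = 42163 − 6371 = 35792 km.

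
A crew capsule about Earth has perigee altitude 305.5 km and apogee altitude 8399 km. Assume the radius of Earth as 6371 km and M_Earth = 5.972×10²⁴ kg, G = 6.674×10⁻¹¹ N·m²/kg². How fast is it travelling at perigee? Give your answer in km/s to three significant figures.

μ = GM = 6.674×10⁻¹¹ × 5.972×10²⁴ = 3.986×10¹⁴ m³/s².
r_p = 6371 + 305.5 = 6676.5 km = 6.6765×10⁶ m.
r_a = 6371 + 8399 = 14770 km = 1.4770×10⁷ m.
Semi-major axis a = (r_p + r_a)/2 = 10723 km = 1.072×10⁷ m.
Vis-viva: v² = μ(2/r − 1/a) = 3.986×10¹⁴ × (2.996×10⁻⁷ − 9.326×10⁻⁸) = 8.223×10⁷ m²/s².
v = 9068 m/s = 9.068 km/s.

v ≈ 9.07 km/s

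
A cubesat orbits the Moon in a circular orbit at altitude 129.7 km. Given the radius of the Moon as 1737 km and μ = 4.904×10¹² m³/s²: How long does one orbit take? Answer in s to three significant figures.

T ≈ 7240 s

r = 1737 + 129.7 = 1866.7 km = 1.8667×10⁶ m.
Kepler's third law: T = 2π√(r³/μ) = 2π√((1.867×10⁶)³ / 4.904×10¹²).
r³/μ = 1.326×10⁶ s², so T = 2π × 1.152×10³ = 7.236×10³ s.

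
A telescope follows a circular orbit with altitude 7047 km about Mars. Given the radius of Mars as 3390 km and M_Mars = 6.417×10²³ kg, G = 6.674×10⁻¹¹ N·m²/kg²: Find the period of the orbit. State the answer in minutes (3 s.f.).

μ = GM = 6.674×10⁻¹¹ × 6.417×10²³ = 4.283×10¹³ m³/s².
r = 3390 + 7047 = 10437 km = 1.0437×10⁷ m.
Kepler's third law: T = 2π√(r³/μ) = 2π√((1.044×10⁷)³ / 4.283×10¹³).
r³/μ = 2.655×10⁷ s², so T = 2π × 5.152×10³ = 3.237×10⁴ s.
Converting: 3.237×10⁴ s ÷ 60.00 = 539.6 minutes.

T ≈ 540 minutes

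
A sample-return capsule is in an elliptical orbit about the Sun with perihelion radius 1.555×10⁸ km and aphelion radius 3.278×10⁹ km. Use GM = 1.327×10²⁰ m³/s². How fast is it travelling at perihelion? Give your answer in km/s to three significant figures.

v ≈ 40.4 km/s

Semi-major axis a = (r_p + r_a)/2 = 1.7168×10⁹ km = 1.717×10¹² m.
Vis-viva: v² = μ(2/r − 1/a) = 1.327×10²⁰ × (1.286×10⁻¹¹ − 5.825×10⁻¹³) = 1.629×10⁹ m²/s².
v = 40370 m/s = 40.37 km/s.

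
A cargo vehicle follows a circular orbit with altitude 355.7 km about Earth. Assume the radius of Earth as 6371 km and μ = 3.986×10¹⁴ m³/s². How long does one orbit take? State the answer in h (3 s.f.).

r = 6371 + 355.7 = 6726.7 km = 6.7267×10⁶ m.
Kepler's third law: T = 2π√(r³/μ) = 2π√((6.727×10⁶)³ / 3.986×10¹⁴).
r³/μ = 7.636×10⁵ s², so T = 2π × 8.738×10² = 5.491×10³ s.
Converting: 5.491×10³ s ÷ 3600 = 1.525 h.

T ≈ 1.53 h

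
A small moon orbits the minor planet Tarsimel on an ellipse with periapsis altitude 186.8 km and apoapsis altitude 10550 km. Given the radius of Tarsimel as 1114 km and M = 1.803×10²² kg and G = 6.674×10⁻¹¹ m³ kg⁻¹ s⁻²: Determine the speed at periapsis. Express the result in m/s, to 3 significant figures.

μ = GM = 6.674×10⁻¹¹ × 1.803×10²² = 1.203×10¹² m³/s².
r_p = 1114 + 186.8 = 1300.8 km = 1.3008×10⁶ m.
r_a = 1114 + 10550 = 11664 km = 1.1664×10⁷ m.
Semi-major axis a = (r_p + r_a)/2 = 6482.4 km = 6.482×10⁶ m.
Vis-viva: v² = μ(2/r − 1/a) = 1.203×10¹² × (1.538×10⁻⁶ − 1.543×10⁻⁷) = 1.664×10⁶ m²/s².
v = 1290 m/s.

v ≈ 1290 m/s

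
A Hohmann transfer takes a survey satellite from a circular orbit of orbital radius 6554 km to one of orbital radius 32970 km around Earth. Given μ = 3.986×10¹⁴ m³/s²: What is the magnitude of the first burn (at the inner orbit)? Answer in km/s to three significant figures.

Δv ≈ 2.27 km/s

r₁ = 6554 km = 6.554×10⁶ m.
r₂ = 32970 km = 3.297×10⁷ m.
Transfer ellipse a_t = (r₁ + r₂)/2 = 1.976×10⁷ m.
At r₁: circular v_c1 = √(μ/r₁) = 7799 m/s; transfer-perigee v_p = √[μ(2/r₁ − 1/a_t)] = 10070 m/s.
Δv₁ = v_p − v_c1 = 2274 m/s.
= 2.274 km/s.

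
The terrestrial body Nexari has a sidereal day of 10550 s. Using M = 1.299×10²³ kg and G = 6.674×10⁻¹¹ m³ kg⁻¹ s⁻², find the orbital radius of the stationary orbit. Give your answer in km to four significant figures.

r_sync ≈ 2902 km

μ = GM = 6.674×10⁻¹¹ × 1.299×10²³ = 8.670×10¹² m³/s².
A synchronous orbit has period T, so by Kepler's third law a = (μT²/4π²)^(1/3).
μT²/4π² = 8.670×10¹² × (1.055×10⁴)² / 39.48 = 2.444×10¹⁹ m³.
a = 2.902×10⁶ m = 2902.1 km.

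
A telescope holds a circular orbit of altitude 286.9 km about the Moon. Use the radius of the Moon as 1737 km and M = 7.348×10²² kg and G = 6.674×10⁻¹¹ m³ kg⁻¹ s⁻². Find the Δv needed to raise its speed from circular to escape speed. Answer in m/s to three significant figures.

μ = GM = 6.674×10⁻¹¹ × 7.348×10²² = 4.904×10¹² m³/s².
r = 1737 + 286.9 = 2023.9 km = 2.0239×10⁶ m.
Circular speed v_c = √(μ/r) = 1557 m/s.
Escape speed v_esc = √(2μ/r) = √2 × v_c = 2201 m/s.
Δv = v_esc − v_c = 644.8 m/s.

Δv ≈ 645 m/s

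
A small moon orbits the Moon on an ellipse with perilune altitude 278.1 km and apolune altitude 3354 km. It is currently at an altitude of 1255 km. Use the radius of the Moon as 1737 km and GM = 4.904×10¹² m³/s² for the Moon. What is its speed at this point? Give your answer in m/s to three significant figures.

r_p = 1737 + 278.1 = 2015.1 km = 2.0151×10⁶ m.
r_a = 1737 + 3354 = 5091.0 km = 5.0910×10⁶ m.
r = 1737 + 1255 = 2992.0 km = 2.992×10⁶ m.
Semi-major axis a = (r_p + r_a)/2 = 3553.1 km = 3.553×10⁶ m.
Vis-viva: v² = μ(2/r − 1/a) = 4.904×10¹² × (6.684×10⁻⁷ − 2.814×10⁻⁷) = 1.898×10⁶ m²/s².
v = 1378 m/s.

v ≈ 1380 m/s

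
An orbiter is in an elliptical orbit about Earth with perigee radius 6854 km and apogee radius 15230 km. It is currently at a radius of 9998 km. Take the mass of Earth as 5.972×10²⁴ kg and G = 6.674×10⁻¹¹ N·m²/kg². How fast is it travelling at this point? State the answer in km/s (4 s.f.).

v ≈ 6.606 km/s

μ = GM = 6.674×10⁻¹¹ × 5.972×10²⁴ = 3.986×10¹⁴ m³/s².
Semi-major axis a = (r_p + r_a)/2 = 11042 km = 1.104×10⁷ m.
Vis-viva: v² = μ(2/r − 1/a) = 3.986×10¹⁴ × (2.000×10⁻⁷ − 9.056×10⁻⁸) = 4.363×10⁷ m²/s².
v = 6606 m/s = 6.606 km/s.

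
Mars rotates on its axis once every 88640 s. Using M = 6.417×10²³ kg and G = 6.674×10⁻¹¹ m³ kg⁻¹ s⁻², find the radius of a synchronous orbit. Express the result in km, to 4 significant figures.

r_sync ≈ 20430 km

μ = GM = 6.674×10⁻¹¹ × 6.417×10²³ = 4.283×10¹³ m³/s².
A synchronous orbit has period T, so by Kepler's third law a = (μT²/4π²)^(1/3).
μT²/4π² = 4.283×10¹³ × (8.864×10⁴)² / 39.48 = 8.524×10²¹ m³.
a = 2.043×10⁷ m = 20427 km.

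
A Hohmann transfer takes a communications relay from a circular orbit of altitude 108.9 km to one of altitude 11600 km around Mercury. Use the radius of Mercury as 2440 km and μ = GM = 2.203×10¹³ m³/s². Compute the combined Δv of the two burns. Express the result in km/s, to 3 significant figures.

Δv_total ≈ 1.44 km/s

r₁ = 2440 + 108.9 = 2548.9 km = 2.5489×10⁶ m.
r₂ = 2440 + 11600 = 14040 km = 1.4040×10⁷ m.
Transfer ellipse a_t = (r₁ + r₂)/2 = 8.294×10⁶ m.
At r₁: circular v_c1 = √(μ/r₁) = 2940 m/s; transfer-periherm v_p = √[μ(2/r₁ − 1/a_t)] = 3825 m/s.
Δv₁ = v_p − v_c1 = 885.0 m/s.
At r₂: circular v_c2 = √(μ/r₂) = 1253 m/s; transfer-apoherm v_a = √[μ(2/r₂ − 1/a_t)] = 694.4 m/s.
Δv₂ = v_c2 − v_a = 558.2 m/s.
Total Δv = Δv₁ + Δv₂ = 1443 m/s = 1.443 km/s.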